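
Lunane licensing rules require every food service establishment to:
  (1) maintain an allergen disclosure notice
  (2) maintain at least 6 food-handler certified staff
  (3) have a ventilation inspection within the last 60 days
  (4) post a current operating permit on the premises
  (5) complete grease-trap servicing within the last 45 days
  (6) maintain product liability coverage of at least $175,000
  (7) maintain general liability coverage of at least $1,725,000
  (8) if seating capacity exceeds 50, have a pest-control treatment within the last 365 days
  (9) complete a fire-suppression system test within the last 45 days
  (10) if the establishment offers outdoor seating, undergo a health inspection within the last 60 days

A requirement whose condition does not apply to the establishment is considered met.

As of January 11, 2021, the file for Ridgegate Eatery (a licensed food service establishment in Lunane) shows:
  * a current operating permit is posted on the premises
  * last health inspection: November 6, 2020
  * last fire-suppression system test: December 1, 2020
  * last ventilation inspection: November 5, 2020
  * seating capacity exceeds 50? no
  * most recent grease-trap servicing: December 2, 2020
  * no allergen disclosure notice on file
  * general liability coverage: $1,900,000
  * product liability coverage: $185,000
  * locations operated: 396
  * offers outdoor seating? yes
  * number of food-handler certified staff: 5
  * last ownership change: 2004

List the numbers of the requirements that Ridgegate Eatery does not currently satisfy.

1, 2, 3, 10

1. allergen disclosure notice absent → not met
2. food-handler certified staff 5 < 6 → not met
3. ventilation inspection 67 days ago vs limit 60 → not met
4. current operating permit present → met
5. grease-trap servicing 40 days ago vs limit 45 → met
6. product liability coverage $185,000 ≥ $175,000 → met
7. general liability coverage $1,900,000 ≥ $1,725,000 → met
8. condition 'seating capacity exceeds 50' does not hold → requirement n/a → met
9. fire-suppression system test 41 days ago vs limit 45 → met
10. condition 'offers outdoor seating' holds; health inspection 66 days ago vs limit 60 → not met
Not met: 1, 2, 3, 10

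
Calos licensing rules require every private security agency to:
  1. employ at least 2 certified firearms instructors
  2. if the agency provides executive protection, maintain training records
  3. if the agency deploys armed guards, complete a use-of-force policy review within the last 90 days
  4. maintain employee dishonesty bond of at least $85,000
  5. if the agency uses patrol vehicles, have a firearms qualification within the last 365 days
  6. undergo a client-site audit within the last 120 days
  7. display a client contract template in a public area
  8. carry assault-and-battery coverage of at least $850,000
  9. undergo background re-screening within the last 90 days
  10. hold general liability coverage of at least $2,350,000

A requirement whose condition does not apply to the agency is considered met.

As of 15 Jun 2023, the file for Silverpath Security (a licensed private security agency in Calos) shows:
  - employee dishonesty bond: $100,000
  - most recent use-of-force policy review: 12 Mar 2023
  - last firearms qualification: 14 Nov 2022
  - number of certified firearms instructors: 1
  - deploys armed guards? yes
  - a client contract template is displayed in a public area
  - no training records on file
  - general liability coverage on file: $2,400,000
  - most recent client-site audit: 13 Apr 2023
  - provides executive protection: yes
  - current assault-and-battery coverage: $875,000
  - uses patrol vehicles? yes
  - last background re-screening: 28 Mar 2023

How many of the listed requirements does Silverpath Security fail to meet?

3

1. certified firearms instructors 1 < 2 → not met
2. condition 'provides executive protection' holds; training records absent → not met
3. condition 'deploys armed guards' holds; use-of-force policy review 95 days ago vs limit 90 → not met
4. employee dishonesty bond $100,000 ≥ $85,000 → met
5. condition 'uses patrol vehicles' holds; firearms qualification 213 days ago vs limit 365 → met
6. client-site audit 63 days ago vs limit 120 → met
7. client contract template present → met
8. assault-and-battery coverage $875,000 ≥ $850,000 → met
9. background re-screening 79 days ago vs limit 90 → met
10. general liability coverage $2,400,000 ≥ $2,350,000 → met
Not met: 3 of 10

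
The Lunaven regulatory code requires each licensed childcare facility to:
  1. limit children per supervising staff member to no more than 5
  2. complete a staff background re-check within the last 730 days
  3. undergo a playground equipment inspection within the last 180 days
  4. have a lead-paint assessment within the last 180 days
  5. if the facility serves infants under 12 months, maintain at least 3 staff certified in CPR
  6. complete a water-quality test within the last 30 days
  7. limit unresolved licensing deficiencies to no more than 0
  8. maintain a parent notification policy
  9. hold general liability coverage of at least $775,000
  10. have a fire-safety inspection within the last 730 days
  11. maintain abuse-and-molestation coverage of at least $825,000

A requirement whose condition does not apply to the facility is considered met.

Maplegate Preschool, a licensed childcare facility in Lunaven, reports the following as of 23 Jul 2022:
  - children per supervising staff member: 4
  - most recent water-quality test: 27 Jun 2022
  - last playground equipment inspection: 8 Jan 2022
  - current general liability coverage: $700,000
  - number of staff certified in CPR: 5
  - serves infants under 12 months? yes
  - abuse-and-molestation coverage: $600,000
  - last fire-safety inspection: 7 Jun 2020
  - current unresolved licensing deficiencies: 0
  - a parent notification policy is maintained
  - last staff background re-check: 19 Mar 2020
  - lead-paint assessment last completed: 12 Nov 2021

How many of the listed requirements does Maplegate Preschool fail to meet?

6

1. children per supervising staff member 4 ≤ 5 → met
2. staff background re-check 856 days ago vs limit 730 → not met
3. playground equipment inspection 196 days ago vs limit 180 → not met
4. lead-paint assessment 253 days ago vs limit 180 → not met
5. condition 'serves infants under 12 months' holds; staff certified in CPR 5 ≥ 3 → met
6. water-quality test 26 days ago vs limit 30 → met
7. unresolved licensing deficiencies 0 ≤ 0 → met
8. parent notification policy present → met
9. general liability coverage $700,000 < $775,000 → not met
10. fire-safety inspection 776 days ago vs limit 730 → not met
11. abuse-and-molestation coverage $600,000 < $825,000 → not met
Not met: 6 of 11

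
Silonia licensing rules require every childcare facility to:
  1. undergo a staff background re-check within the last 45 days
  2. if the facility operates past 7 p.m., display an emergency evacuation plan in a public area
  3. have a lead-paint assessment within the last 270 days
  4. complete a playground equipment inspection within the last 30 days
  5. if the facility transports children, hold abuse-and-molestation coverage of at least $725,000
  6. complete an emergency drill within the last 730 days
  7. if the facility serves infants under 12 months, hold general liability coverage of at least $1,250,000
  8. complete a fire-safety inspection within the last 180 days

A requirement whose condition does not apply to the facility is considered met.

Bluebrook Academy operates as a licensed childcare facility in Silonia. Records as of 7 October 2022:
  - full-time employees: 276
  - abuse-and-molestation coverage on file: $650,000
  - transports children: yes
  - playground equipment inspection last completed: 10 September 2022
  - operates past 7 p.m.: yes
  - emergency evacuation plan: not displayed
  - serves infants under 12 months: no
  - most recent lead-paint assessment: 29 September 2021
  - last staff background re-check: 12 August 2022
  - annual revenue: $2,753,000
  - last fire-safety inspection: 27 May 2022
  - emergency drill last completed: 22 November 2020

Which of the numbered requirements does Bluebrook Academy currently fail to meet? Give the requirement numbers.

1. staff background re-check 56 days ago vs limit 45 → not met
2. condition 'operates past 7 p.m.' holds; emergency evacuation plan absent → not met
3. lead-paint assessment 373 days ago vs limit 270 → not met
4. playground equipment inspection 27 days ago vs limit 30 → met
5. condition 'transports children' holds; abuse-and-molestation coverage $650,000 < $725,000 → not met
6. emergency drill 684 days ago vs limit 730 → met
7. condition 'serves infants under 12 months' does not hold → requirement n/a → met
8. fire-safety inspection 133 days ago vs limit 180 → met
Not met: 1, 2, 3, 5

1, 2, 3, 5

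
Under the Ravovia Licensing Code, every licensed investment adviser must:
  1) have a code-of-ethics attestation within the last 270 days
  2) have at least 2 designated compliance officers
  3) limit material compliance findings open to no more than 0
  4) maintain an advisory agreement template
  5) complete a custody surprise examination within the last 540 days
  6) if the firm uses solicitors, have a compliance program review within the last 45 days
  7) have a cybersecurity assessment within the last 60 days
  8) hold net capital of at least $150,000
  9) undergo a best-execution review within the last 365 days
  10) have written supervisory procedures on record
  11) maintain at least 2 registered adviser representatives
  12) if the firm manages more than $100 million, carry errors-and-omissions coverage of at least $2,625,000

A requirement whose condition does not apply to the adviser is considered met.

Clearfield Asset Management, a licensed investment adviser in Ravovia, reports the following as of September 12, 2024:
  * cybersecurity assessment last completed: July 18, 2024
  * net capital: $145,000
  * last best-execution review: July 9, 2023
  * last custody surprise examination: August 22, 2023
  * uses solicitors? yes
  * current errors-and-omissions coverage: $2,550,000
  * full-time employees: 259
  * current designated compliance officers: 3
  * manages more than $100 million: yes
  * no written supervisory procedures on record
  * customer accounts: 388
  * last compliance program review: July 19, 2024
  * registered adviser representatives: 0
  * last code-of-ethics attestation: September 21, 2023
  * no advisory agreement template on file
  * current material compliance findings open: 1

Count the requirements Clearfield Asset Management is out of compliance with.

1. code-of-ethics attestation 357 days ago vs limit 270 → not met
2. designated compliance officers 3 ≥ 2 → met
3. material compliance findings open 1 > 0 → not met
4. advisory agreement template absent → not met
5. custody surprise examination 387 days ago vs limit 540 → met
6. condition 'uses solicitors' holds; compliance program review 55 days ago vs limit 45 → not met
7. cybersecurity assessment 56 days ago vs limit 60 → met
8. net capital $145,000 < $150,000 → not met
9. best-execution review 431 days ago vs limit 365 → not met
10. written supervisory procedures absent → not met
11. registered adviser representatives 0 < 2 → not met
12. condition 'manages more than $100 million' holds; errors-and-omissions coverage $2,550,000 < $2,625,000 → not met
Not met: 9 of 12

9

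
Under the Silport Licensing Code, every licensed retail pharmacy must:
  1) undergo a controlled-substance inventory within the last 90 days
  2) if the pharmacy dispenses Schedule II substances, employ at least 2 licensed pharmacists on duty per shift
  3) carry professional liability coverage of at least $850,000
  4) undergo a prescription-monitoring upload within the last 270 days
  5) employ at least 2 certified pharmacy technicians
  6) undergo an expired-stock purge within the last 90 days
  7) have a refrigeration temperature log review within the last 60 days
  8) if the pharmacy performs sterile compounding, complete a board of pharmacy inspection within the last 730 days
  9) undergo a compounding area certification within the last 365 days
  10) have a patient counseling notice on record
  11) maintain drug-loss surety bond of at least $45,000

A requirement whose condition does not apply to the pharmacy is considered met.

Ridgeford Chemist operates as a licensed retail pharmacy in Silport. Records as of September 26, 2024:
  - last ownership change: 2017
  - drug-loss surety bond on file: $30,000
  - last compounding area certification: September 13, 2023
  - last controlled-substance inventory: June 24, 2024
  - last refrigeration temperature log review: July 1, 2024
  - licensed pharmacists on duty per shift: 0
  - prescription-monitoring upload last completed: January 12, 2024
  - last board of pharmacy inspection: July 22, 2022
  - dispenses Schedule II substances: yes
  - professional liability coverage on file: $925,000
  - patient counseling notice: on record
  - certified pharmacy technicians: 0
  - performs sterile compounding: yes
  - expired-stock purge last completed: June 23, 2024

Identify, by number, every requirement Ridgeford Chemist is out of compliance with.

1, 2, 5, 6, 7, 8, 9, 11

1. controlled-substance inventory 94 days ago vs limit 90 → not met
2. condition 'dispenses Schedule II substances' holds; licensed pharmacists on duty per shift 0 < 2 → not met
3. professional liability coverage $925,000 ≥ $850,000 → met
4. prescription-monitoring upload 258 days ago vs limit 270 → met
5. certified pharmacy technicians 0 < 2 → not met
6. expired-stock purge 95 days ago vs limit 90 → not met
7. refrigeration temperature log review 87 days ago vs limit 60 → not met
8. condition 'performs sterile compounding' holds; board of pharmacy inspection 797 days ago vs limit 730 → not met
9. compounding area certification 379 days ago vs limit 365 → not met
10. patient counseling notice present → met
11. drug-loss surety bond $30,000 < $45,000 → not met
Not met: 1, 2, 5, 6, 7, 8, 9, 11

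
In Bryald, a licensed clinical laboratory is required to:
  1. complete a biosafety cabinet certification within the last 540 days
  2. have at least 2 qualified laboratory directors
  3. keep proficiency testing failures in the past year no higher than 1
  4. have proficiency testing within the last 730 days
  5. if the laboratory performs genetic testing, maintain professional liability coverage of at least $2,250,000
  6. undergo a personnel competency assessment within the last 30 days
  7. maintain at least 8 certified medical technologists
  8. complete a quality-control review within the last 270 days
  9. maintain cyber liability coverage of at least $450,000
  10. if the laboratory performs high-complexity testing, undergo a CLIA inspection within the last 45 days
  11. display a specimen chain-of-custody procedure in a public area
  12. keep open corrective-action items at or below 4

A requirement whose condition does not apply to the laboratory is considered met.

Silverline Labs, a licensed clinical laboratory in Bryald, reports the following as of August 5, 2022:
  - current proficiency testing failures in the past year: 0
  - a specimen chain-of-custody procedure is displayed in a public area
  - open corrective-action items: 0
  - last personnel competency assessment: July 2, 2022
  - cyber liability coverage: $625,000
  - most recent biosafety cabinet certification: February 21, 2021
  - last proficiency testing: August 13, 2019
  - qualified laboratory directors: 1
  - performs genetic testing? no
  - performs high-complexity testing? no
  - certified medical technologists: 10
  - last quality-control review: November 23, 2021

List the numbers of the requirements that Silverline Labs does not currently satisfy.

2, 4, 6

1. biosafety cabinet certification 530 days ago vs limit 540 → met
2. qualified laboratory directors 1 < 2 → not met
3. proficiency testing failures in the past year 0 ≤ 1 → met
4. proficiency testing 1088 days ago vs limit 730 → not met
5. condition 'performs genetic testing' does not hold → requirement n/a → met
6. personnel competency assessment 34 days ago vs limit 30 → not met
7. certified medical technologists 10 ≥ 8 → met
8. quality-control review 255 days ago vs limit 270 → met
9. cyber liability coverage $625,000 ≥ $450,000 → met
10. condition 'performs high-complexity testing' does not hold → requirement n/a → met
11. specimen chain-of-custody procedure present → met
12. open corrective-action items 0 ≤ 4 → met
Not met: 2, 4, 6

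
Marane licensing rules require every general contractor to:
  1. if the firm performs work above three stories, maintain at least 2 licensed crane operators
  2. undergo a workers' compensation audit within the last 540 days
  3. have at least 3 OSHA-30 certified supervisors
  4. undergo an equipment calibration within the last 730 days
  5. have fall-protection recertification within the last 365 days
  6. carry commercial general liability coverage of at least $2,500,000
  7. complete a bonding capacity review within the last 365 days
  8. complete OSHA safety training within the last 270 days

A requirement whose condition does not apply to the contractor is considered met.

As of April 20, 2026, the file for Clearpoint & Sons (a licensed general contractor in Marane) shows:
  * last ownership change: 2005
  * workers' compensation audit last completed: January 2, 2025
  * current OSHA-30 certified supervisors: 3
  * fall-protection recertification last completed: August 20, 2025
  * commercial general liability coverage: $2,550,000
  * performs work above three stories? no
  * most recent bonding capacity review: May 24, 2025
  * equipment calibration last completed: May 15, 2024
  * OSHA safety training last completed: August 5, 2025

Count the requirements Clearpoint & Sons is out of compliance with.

1. condition 'performs work above three stories' does not hold → requirement n/a → met
2. workers' compensation audit 473 days ago vs limit 540 → met
3. OSHA-30 certified supervisors 3 ≥ 3 → met
4. equipment calibration 705 days ago vs limit 730 → met
5. fall-protection recertification 243 days ago vs limit 365 → met
6. commercial general liability coverage $2,550,000 ≥ $2,500,000 → met
7. bonding capacity review 331 days ago vs limit 365 → met
8. OSHA safety training 258 days ago vs limit 270 → met
Not met: 0 of 8

0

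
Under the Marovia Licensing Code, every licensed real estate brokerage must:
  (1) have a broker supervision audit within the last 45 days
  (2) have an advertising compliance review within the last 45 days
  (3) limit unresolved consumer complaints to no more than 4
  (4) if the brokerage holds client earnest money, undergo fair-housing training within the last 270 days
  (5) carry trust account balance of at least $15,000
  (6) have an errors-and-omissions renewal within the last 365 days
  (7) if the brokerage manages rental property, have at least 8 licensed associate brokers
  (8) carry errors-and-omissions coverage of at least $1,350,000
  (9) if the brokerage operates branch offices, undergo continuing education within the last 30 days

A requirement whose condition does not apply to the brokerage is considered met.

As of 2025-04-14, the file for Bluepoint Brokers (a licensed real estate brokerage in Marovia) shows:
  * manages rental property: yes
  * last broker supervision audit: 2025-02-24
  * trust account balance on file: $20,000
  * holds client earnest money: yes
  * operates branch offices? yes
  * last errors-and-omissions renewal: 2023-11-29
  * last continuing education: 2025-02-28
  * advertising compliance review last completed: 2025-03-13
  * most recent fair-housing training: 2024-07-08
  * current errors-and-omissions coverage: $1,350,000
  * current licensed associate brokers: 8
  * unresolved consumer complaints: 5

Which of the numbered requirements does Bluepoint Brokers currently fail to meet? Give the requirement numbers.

1. broker supervision audit 49 days ago vs limit 45 → not met
2. advertising compliance review 32 days ago vs limit 45 → met
3. unresolved consumer complaints 5 > 4 → not met
4. condition 'holds client earnest money' holds; fair-housing training 280 days ago vs limit 270 → not met
5. trust account balance $20,000 ≥ $15,000 → met
6. errors-and-omissions renewal 502 days ago vs limit 365 → not met
7. condition 'manages rental property' holds; licensed associate brokers 8 ≥ 8 → met
8. errors-and-omissions coverage $1,350,000 ≥ $1,350,000 → met
9. condition 'operates branch offices' holds; continuing education 45 days ago vs limit 30 → not met
Not met: 1, 3, 4, 6, 9

1, 3, 4, 6, 9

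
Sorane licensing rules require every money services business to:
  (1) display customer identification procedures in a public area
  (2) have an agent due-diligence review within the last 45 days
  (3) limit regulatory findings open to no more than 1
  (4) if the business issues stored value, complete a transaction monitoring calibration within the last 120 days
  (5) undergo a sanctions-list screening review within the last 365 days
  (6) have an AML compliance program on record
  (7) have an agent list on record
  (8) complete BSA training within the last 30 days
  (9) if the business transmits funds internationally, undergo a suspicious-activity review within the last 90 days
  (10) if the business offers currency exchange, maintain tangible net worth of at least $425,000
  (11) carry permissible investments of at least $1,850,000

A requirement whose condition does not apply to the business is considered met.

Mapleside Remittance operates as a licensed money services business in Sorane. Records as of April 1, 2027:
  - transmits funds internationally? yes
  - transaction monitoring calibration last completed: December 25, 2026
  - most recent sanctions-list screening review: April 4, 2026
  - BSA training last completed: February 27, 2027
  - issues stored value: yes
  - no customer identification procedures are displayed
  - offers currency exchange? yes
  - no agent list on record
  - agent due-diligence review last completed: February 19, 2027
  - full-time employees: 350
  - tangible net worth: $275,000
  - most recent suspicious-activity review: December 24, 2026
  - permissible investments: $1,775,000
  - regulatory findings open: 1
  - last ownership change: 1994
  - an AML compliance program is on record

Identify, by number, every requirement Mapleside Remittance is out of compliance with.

1. customer identification procedures absent → not met
2. agent due-diligence review 41 days ago vs limit 45 → met
3. regulatory findings open 1 ≤ 1 → met
4. condition 'issues stored value' holds; transaction monitoring calibration 97 days ago vs limit 120 → met
5. sanctions-list screening review 362 days ago vs limit 365 → met
6. AML compliance program present → met
7. agent list absent → not met
8. BSA training 33 days ago vs limit 30 → not met
9. condition 'transmits funds internationally' holds; suspicious-activity review 98 days ago vs limit 90 → not met
10. condition 'offers currency exchange' holds; tangible net worth $275,000 < $425,000 → not met
11. permissible investments $1,775,000 < $1,850,000 → not met
Not met: 1, 7, 8, 9, 10, 11

1, 7, 8, 9, 10, 11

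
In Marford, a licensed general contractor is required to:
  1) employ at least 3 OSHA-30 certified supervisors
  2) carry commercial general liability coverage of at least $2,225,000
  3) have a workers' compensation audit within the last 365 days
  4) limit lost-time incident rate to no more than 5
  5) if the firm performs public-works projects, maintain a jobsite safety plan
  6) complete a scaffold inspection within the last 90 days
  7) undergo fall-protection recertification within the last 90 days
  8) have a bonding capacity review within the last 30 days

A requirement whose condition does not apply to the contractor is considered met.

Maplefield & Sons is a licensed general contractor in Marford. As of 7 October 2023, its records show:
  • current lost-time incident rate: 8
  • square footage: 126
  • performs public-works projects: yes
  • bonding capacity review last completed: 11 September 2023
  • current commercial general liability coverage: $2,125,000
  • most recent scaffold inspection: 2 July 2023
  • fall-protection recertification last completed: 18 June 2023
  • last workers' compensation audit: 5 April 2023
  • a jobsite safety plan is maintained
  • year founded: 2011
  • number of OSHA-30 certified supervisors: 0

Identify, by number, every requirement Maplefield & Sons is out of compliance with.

1. OSHA-30 certified supervisors 0 < 3 → not met
2. commercial general liability coverage $2,125,000 < $2,225,000 → not met
3. workers' compensation audit 185 days ago vs limit 365 → met
4. lost-time incident rate 8 > 5 → not met
5. condition 'performs public-works projects' holds; jobsite safety plan present → met
6. scaffold inspection 97 days ago vs limit 90 → not met
7. fall-protection recertification 111 days ago vs limit 90 → not met
8. bonding capacity review 26 days ago vs limit 30 → met
Not met: 1, 2, 4, 6, 7

1, 2, 4, 6, 7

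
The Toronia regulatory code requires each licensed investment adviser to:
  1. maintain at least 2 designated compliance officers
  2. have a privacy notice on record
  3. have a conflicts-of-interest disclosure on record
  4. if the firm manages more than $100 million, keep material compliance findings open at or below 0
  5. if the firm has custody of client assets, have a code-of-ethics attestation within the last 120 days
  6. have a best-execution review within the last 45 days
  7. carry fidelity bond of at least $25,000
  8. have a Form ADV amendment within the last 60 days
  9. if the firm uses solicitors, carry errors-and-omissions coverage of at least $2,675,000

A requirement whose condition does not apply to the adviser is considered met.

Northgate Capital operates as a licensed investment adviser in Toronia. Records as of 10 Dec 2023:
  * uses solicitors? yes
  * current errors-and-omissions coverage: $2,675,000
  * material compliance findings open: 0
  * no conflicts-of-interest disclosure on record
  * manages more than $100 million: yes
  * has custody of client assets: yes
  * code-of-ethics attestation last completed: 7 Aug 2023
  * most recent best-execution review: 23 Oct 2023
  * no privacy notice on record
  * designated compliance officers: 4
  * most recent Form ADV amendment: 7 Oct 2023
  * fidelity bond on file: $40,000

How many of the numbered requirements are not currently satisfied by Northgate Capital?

5

1. designated compliance officers 4 ≥ 2 → met
2. privacy notice absent → not met
3. conflicts-of-interest disclosure absent → not met
4. condition 'manages more than $100 million' holds; material compliance findings open 0 ≤ 0 → met
5. condition 'has custody of client assets' holds; code-of-ethics attestation 125 days ago vs limit 120 → not met
6. best-execution review 48 days ago vs limit 45 → not met
7. fidelity bond $40,000 ≥ $25,000 → met
8. Form ADV amendment 64 days ago vs limit 60 → not met
9. condition 'uses solicitors' holds; errors-and-omissions coverage $2,675,000 ≥ $2,675,000 → met
Not met: 5 of 9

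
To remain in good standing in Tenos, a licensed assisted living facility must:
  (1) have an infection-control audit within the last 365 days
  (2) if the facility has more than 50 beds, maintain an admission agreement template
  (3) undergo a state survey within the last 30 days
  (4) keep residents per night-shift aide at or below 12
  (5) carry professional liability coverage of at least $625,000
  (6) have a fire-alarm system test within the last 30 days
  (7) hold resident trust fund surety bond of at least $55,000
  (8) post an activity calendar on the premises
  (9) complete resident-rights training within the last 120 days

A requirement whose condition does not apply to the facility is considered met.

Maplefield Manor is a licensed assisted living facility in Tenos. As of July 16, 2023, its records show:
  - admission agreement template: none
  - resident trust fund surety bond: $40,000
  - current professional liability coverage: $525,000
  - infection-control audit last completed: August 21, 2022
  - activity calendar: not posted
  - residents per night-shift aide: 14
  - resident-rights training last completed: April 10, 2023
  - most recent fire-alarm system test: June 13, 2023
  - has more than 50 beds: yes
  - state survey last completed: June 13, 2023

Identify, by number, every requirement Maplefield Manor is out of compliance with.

1. infection-control audit 329 days ago vs limit 365 → met
2. condition 'has more than 50 beds' holds; admission agreement template absent → not met
3. state survey 33 days ago vs limit 30 → not met
4. residents per night-shift aide 14 > 12 → not met
5. professional liability coverage $525,000 < $625,000 → not met
6. fire-alarm system test 33 days ago vs limit 30 → not met
7. resident trust fund surety bond $40,000 < $55,000 → not met
8. activity calendar absent → not met
9. resident-rights training 97 days ago vs limit 120 → met
Not met: 2, 3, 4, 5, 6, 7, 8

2, 3, 4, 5, 6, 7, 8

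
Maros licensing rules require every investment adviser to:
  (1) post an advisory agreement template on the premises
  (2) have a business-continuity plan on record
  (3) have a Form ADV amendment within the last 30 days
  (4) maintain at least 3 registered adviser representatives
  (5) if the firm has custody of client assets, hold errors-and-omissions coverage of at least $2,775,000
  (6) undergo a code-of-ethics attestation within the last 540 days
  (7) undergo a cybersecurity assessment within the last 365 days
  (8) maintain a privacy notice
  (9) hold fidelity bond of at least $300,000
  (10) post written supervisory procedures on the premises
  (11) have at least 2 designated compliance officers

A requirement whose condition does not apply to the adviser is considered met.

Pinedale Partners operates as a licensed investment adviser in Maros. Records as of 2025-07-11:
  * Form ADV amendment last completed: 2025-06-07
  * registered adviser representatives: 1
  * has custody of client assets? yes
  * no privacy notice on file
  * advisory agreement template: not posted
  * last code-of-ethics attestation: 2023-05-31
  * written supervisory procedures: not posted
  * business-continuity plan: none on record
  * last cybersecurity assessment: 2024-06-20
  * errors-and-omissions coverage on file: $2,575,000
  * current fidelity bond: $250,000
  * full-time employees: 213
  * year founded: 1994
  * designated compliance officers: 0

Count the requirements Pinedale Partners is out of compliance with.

1. advisory agreement template absent → not met
2. business-continuity plan absent → not met
3. Form ADV amendment 34 days ago vs limit 30 → not met
4. registered adviser representatives 1 < 3 → not met
5. condition 'has custody of client assets' holds; errors-and-omissions coverage $2,575,000 < $2,775,000 → not met
6. code-of-ethics attestation 772 days ago vs limit 540 → not met
7. cybersecurity assessment 386 days ago vs limit 365 → not met
8. privacy notice absent → not met
9. fidelity bond $250,000 < $300,000 → not met
10. written supervisory procedures absent → not met
11. designated compliance officers 0 < 2 → not met
Not met: 11 of 11

11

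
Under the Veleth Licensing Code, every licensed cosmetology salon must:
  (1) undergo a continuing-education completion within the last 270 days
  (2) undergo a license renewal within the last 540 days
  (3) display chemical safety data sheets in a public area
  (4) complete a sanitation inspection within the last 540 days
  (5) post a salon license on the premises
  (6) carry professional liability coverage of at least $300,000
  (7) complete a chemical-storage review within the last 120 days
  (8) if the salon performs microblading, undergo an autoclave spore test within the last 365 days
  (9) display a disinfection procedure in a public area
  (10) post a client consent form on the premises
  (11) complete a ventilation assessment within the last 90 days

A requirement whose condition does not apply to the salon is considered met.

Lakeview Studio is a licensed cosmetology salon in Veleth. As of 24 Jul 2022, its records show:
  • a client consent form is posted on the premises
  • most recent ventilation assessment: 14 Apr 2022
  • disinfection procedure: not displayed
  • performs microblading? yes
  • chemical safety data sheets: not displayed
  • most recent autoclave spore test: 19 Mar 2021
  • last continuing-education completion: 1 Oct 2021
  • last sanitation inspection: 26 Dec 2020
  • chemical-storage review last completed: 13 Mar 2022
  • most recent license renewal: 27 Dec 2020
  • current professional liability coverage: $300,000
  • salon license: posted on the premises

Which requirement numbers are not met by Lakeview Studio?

1, 2, 3, 4, 7, 8, 9, 11

1. continuing-education completion 296 days ago vs limit 270 → not met
2. license renewal 574 days ago vs limit 540 → not met
3. chemical safety data sheets absent → not met
4. sanitation inspection 575 days ago vs limit 540 → not met
5. salon license present → met
6. professional liability coverage $300,000 ≥ $300,000 → met
7. chemical-storage review 133 days ago vs limit 120 → not met
8. condition 'performs microblading' holds; autoclave spore test 492 days ago vs limit 365 → not met
9. disinfection procedure absent → not met
10. client consent form present → met
11. ventilation assessment 101 days ago vs limit 90 → not met
Not met: 1, 2, 3, 4, 7, 8, 9, 11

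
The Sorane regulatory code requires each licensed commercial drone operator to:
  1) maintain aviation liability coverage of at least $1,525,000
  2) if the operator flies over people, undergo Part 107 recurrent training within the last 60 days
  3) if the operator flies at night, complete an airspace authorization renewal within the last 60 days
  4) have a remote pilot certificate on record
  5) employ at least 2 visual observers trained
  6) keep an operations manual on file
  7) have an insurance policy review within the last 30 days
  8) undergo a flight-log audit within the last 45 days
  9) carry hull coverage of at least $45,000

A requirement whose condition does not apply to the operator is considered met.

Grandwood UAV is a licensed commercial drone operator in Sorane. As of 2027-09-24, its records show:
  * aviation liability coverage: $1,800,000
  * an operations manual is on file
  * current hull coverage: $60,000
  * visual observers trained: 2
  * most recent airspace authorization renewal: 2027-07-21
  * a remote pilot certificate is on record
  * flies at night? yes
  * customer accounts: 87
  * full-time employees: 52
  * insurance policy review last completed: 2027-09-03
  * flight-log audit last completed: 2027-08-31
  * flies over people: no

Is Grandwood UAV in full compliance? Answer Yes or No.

No

1. aviation liability coverage $1,800,000 ≥ $1,525,000 → met
2. condition 'flies over people' does not hold → requirement n/a → met
3. condition 'flies at night' holds; airspace authorization renewal 65 days ago vs limit 60 → not met
4. remote pilot certificate present → met
5. visual observers trained 2 ≥ 2 → met
6. operations manual present → met
7. insurance policy review 21 days ago vs limit 30 → met
8. flight-log audit 24 days ago vs limit 45 → met
9. hull coverage $60,000 ≥ $45,000 → met
Not met: 3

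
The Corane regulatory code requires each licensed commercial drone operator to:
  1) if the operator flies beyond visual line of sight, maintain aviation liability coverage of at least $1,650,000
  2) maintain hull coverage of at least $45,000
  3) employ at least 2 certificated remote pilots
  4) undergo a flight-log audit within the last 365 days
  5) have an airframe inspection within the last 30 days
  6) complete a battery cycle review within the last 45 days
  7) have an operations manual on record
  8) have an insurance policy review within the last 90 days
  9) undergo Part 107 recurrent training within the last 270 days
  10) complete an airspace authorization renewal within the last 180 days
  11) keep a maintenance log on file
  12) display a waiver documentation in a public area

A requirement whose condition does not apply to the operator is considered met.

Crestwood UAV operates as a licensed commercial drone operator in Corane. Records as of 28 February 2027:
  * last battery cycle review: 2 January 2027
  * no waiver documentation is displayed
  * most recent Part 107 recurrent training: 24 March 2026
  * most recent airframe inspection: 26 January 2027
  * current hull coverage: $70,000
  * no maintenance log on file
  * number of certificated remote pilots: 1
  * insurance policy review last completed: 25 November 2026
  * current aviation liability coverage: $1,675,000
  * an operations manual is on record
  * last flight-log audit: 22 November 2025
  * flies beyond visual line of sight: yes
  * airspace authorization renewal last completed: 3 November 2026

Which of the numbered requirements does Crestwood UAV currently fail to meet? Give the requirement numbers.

1. condition 'flies beyond visual line of sight' holds; aviation liability coverage $1,675,000 ≥ $1,650,000 → met
2. hull coverage $70,000 ≥ $45,000 → met
3. certificated remote pilots 1 < 2 → not met
4. flight-log audit 463 days ago vs limit 365 → not met
5. airframe inspection 33 days ago vs limit 30 → not met
6. battery cycle review 57 days ago vs limit 45 → not met
7. operations manual present → met
8. insurance policy review 95 days ago vs limit 90 → not met
9. Part 107 recurrent training 341 days ago vs limit 270 → not met
10. airspace authorization renewal 117 days ago vs limit 180 → met
11. maintenance log absent → not met
12. waiver documentation absent → not met
Not met: 3, 4, 5, 6, 8, 9, 11, 12

3, 4, 5, 6, 8, 9, 11, 12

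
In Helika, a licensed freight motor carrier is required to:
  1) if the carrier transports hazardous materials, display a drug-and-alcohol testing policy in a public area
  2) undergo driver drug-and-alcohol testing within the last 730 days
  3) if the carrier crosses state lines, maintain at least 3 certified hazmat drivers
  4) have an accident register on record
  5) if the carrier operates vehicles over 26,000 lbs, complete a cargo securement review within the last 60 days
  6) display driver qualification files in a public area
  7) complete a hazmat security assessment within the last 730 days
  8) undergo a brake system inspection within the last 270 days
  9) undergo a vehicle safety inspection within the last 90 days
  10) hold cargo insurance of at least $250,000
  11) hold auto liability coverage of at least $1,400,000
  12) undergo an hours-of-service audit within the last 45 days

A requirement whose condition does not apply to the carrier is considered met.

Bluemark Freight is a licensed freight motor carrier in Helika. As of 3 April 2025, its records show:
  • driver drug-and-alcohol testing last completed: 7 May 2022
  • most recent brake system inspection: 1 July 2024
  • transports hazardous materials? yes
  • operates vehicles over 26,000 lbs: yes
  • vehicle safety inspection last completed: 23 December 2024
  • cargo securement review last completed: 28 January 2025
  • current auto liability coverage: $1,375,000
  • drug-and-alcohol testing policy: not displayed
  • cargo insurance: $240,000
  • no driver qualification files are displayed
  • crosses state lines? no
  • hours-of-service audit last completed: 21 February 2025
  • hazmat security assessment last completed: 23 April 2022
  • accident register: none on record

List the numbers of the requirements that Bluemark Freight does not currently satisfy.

1. condition 'transports hazardous materials' holds; drug-and-alcohol testing policy absent → not met
2. driver drug-and-alcohol testing 1062 days ago vs limit 730 → not met
3. condition 'crosses state lines' does not hold → requirement n/a → met
4. accident register absent → not met
5. condition 'operates vehicles over 26,000 lbs' holds; cargo securement review 65 days ago vs limit 60 → not met
6. driver qualification files absent → not met
7. hazmat security assessment 1076 days ago vs limit 730 → not met
8. brake system inspection 276 days ago vs limit 270 → not met
9. vehicle safety inspection 101 days ago vs limit 90 → not met
10. cargo insurance $240,000 < $250,000 → not met
11. auto liability coverage $1,375,000 < $1,400,000 → not met
12. hours-of-service audit 41 days ago vs limit 45 → met
Not met: 1, 2, 4, 5, 6, 7, 8, 9, 10, 11

1, 2, 4, 5, 6, 7, 8, 9, 10, 11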